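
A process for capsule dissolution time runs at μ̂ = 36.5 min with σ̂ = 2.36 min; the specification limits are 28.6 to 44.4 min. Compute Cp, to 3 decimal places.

Cp = (USL − LSL) / (6σ̂) = (44.4 − 28.6) / (6 × 2.36) = 15.8000 / 14.1600 = 1.1158

1.116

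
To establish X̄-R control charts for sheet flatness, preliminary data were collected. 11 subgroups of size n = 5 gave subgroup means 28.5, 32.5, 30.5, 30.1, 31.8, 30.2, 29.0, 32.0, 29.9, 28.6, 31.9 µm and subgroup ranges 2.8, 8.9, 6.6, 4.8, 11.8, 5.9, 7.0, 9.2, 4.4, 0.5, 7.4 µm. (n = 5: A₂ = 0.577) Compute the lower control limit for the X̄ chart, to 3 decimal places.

X̄̄ = (28.5 + 32.5 + 30.5 + 30.1 + 31.8 + 30.2 + 29.0 + 32.0 + 29.9 + 28.6 + 31.9) / 11 = 335.0000 / 11 = 30.4545
R̄ = (2.8 + 8.9 + 6.6 + 4.8 + 11.8 + 5.9 + 7.0 + 9.2 + 4.4 + 0.5 + 7.4) / 11 = 69.3000 / 11 = 6.3000
LCL = X̄̄ − A₂·R̄ = 30.4545 − 0.577 × 6.3000 = 26.8194

26.819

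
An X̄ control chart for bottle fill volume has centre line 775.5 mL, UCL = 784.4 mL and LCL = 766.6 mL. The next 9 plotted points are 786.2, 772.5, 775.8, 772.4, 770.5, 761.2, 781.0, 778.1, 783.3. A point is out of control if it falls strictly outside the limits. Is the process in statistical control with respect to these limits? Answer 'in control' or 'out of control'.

Compare each point to [766.6, 784.4]: sample 1 = 786.2 > UCL; sample 6 = 761.2 < LCL.

out of control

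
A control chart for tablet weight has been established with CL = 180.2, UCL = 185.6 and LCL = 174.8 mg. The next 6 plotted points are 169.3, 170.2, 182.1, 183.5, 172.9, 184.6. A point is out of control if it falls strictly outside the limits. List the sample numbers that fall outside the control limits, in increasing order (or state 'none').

Compare each point to [174.8, 185.6]: sample 1 = 169.3 < LCL; sample 2 = 170.2 < LCL; sample 5 = 172.9 < LCL.

1, 2, 5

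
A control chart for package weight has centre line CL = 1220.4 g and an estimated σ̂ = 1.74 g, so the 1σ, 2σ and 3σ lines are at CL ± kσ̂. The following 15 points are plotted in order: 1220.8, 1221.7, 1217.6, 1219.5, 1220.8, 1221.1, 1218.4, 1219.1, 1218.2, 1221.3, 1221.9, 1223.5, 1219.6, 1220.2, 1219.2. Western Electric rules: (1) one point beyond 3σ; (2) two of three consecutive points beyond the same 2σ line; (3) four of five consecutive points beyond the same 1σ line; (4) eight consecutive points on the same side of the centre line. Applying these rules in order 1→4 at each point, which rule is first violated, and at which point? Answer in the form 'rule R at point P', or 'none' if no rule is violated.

Zone of each point (C = within 1σ̂, B = 1σ̂–2σ̂, A = 2σ̂–3σ̂, * = beyond 3σ̂; sign = side of CL): 1:+C, 2:+C, 3:-B, 4:-C, 5:+C, 6:+C, 7:-B, 8:-C, 9:-B, 10:+C, 11:+C, 12:+B, 13:-C, 14:-C, 15:-C
No rule fires across all 15 points.

none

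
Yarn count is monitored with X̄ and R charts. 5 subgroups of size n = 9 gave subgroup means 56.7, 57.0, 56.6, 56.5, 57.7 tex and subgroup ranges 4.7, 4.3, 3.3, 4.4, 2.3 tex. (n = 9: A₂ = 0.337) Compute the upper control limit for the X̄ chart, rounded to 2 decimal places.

58.18

X̄̄ = (56.7 + 57.0 + 56.6 + 56.5 + 57.7) / 5 = 284.5000 / 5 = 56.9000
R̄ = (4.7 + 4.3 + 3.3 + 4.4 + 2.3) / 5 = 19.0000 / 5 = 3.8000
UCL = X̄̄ + A₂·R̄ = 56.9000 + 0.337 × 3.8000 = 58.1806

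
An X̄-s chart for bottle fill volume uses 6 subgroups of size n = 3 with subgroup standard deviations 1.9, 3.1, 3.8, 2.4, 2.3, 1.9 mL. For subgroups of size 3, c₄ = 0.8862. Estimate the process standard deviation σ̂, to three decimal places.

2.896

s̄ = (1.9 + 3.1 + 3.8 + 2.4 + 2.3 + 1.9) / 6 = 2.5667
σ̂ = s̄ / c₄ = 2.5667 / 0.8862 = 2.8963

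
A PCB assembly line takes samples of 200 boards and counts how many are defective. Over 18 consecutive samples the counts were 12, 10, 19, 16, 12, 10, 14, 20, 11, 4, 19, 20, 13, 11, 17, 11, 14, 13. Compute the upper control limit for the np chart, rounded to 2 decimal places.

24.37

p̄ = Σdᵢ / (k·n) = 246 / (18 × 200) = 0.06833
UCL = np̄ + 3·√(np̄(1−p̄)) = 13.6667 + 3 × √(13.6667×0.93167) = 13.6667 + 3 × 3.5683 = 24.3716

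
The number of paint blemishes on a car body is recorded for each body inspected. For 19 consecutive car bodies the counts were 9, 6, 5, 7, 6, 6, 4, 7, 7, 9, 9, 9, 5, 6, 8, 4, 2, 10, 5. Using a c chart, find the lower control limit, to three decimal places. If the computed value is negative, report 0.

0.000

c̄ = (9 + 6 + 5 + 7 + 6 + 6 + 4 + 7 + 7 + 9 + 9 + 9 + 5 + 6 + 8 + 4 + 2 + 10 + 5) / 19 = 124 / 19 = 6.5263
LCL = c̄ − 3√c̄ = 6.5263 − 3 × 2.5547 = -1.1377 → 0 (cannot be negative)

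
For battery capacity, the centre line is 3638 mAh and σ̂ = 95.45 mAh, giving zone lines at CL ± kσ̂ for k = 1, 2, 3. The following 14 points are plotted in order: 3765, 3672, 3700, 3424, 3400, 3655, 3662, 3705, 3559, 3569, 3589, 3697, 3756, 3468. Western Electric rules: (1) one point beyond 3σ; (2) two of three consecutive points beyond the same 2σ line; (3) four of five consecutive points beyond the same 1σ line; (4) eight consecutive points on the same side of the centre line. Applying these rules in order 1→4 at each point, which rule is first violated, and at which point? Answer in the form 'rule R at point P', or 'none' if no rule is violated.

rule 2 at point 5

Zone of each point (C = within 1σ̂, B = 1σ̂–2σ̂, A = 2σ̂–3σ̂, * = beyond 3σ̂; sign = side of CL): 1:+B, 2:+C, 3:+C, 4:-A, 5:-A, 6:+C, 7:+C, 8:+C, 9:-C, 10:-C, 11:-C, 12:+C, 13:+B, 14:-B
Rule 2 (two of three consecutive points beyond the same 2σ limit) is satisfied at point 5.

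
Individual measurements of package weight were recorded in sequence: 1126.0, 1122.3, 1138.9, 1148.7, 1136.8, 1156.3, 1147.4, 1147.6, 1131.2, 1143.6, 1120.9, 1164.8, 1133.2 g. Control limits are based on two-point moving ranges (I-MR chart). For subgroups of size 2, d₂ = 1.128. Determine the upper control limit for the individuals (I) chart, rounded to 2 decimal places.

1183.62

X̄ = (1126.0 + 1122.3 + 1138.9 + 1148.7 + 1136.8 + 1156.3 + 1147.4 + 1147.6 + 1131.2 + 1143.6 + 1120.9 + 1164.8 + 1133.2) / 13 = 1139.8231
Moving ranges: 3.7, 16.6, 9.8, 11.9, 19.5, 8.9, 0.2, 16.4, 12.4, 22.7, 43.9, 31.6; M̄R̄ = 197.6000 / 12 = 16.4667
UCL = X̄ + 3·M̄R̄/d₂ = 1139.8231 + 3 × 16.4667 / 1.128 = 1183.6174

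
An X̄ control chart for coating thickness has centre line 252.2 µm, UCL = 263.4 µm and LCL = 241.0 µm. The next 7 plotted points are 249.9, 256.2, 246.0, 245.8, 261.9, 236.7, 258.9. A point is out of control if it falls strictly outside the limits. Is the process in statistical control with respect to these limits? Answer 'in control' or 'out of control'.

out of control

Compare each point to [241.0, 263.4]: sample 6 = 236.7 < LCL.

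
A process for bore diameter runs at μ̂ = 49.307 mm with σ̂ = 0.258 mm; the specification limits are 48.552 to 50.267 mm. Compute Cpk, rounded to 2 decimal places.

0.98

Cpu = (USL − μ̂) / (3σ̂) = (50.267 − 49.307) / (3 × 0.258) = 1.2403; Cpl = (μ̂ − LSL) / (3σ̂) = (49.307 − 48.552) / (3 × 0.258) = 0.9755; Cpk = min(Cpu, Cpl) = 0.9755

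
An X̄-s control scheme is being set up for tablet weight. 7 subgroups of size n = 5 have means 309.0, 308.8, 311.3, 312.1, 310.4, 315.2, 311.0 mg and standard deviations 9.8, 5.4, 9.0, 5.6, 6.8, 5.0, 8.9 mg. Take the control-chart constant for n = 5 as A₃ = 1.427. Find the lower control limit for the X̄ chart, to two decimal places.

X̄̄ = (309.0 + 308.8 + 311.3 + 312.1 + 310.4 + 315.2 + 311.0) / 7 = 311.1143
s̄ = (9.8 + 5.4 + 9.0 + 5.6 + 6.8 + 5.0 + 8.9) / 7 = 7.2143
LCL = X̄̄ − A₃·s̄ = 311.1143 − 1.427 × 7.2143 = 300.8195

300.82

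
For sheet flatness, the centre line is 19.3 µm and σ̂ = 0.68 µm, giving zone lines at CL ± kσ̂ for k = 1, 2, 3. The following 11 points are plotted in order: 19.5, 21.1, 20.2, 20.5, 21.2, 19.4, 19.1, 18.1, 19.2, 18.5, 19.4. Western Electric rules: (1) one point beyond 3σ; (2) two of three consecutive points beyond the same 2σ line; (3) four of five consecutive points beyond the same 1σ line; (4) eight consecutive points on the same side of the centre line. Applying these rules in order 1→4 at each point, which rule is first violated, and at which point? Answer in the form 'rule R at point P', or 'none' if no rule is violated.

rule 3 at point 5

Zone of each point (C = within 1σ̂, B = 1σ̂–2σ̂, A = 2σ̂–3σ̂, * = beyond 3σ̂; sign = side of CL): 1:+C, 2:+A, 3:+B, 4:+B, 5:+A, 6:+C, 7:-C, 8:-B, 9:-C, 10:-B, 11:+C
Rule 3 (four of five consecutive points beyond the same 1σ limit) is satisfied at point 5.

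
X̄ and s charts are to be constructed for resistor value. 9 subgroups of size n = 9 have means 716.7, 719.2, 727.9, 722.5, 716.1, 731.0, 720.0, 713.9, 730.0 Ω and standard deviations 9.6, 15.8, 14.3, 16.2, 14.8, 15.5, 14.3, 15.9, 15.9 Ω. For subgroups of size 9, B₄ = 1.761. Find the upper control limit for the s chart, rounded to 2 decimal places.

s̄ = (9.6 + 15.8 + 14.3 + 16.2 + 14.8 + 15.5 + 14.3 + 15.9 + 15.9) / 9 = 14.7000
UCL_s = B₄·s̄ = 1.761 × 14.7000 = 25.8867

25.89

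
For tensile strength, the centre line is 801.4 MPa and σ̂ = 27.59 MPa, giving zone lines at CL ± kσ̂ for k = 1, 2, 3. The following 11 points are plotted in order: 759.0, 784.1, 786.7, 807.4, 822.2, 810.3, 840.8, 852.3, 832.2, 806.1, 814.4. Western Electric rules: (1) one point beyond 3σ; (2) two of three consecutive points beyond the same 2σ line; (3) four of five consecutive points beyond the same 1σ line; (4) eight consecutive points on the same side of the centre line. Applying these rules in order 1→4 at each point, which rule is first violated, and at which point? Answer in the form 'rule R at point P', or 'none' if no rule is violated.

rule 4 at point 11

Zone of each point (C = within 1σ̂, B = 1σ̂–2σ̂, A = 2σ̂–3σ̂, * = beyond 3σ̂; sign = side of CL): 1:-B, 2:-C, 3:-C, 4:+C, 5:+C, 6:+C, 7:+B, 8:+B, 9:+B, 10:+C, 11:+C
Rule 4 (eight consecutive points on the same side of the centre line) is satisfied at point 11.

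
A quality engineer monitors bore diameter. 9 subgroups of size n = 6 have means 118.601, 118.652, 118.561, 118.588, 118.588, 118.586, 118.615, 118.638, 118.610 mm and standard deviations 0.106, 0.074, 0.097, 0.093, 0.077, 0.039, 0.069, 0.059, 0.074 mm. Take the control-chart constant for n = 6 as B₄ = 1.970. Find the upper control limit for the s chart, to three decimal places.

s̄ = (0.106 + 0.074 + 0.097 + 0.093 + 0.077 + 0.039 + 0.069 + 0.059 + 0.074) / 9 = 0.0764
UCL_s = B₄·s̄ = 1.970 × 0.0764 = 0.1506

0.151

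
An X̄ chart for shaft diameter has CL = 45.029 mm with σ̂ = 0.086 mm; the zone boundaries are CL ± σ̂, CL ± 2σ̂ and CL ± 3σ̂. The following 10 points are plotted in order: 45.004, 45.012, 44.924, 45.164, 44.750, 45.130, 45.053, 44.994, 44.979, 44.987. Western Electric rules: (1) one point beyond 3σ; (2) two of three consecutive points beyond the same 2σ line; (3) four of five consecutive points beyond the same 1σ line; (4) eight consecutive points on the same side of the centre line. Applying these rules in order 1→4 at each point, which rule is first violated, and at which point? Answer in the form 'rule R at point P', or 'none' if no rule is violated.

Zone of each point (C = within 1σ̂, B = 1σ̂–2σ̂, A = 2σ̂–3σ̂, * = beyond 3σ̂; sign = side of CL): 1:-C, 2:-C, 3:-B, 4:+B, 5:-*, 6:+B, 7:+C, 8:-C, 9:-C, 10:-C
Rule 1 (one point beyond the 3σ limits) is satisfied at point 5.

rule 1 at point 5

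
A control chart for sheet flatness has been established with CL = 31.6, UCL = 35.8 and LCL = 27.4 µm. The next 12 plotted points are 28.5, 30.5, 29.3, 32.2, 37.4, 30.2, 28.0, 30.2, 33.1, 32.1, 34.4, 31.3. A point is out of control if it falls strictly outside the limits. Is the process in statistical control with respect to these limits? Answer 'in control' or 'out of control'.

out of control

Compare each point to [27.4, 35.8]: sample 5 = 37.4 > UCL.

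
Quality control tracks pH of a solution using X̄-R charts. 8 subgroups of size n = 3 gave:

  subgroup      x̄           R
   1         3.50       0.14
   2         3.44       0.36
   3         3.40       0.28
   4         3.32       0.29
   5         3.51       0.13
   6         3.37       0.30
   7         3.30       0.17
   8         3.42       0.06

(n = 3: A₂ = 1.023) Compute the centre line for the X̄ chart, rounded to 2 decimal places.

3.41

X̄̄ = (3.50 + 3.44 + 3.40 + 3.32 + 3.51 + 3.37 + 3.30 + 3.42) / 8 = 27.2600 / 8 = 3.4075
CL = X̄̄ = 3.4075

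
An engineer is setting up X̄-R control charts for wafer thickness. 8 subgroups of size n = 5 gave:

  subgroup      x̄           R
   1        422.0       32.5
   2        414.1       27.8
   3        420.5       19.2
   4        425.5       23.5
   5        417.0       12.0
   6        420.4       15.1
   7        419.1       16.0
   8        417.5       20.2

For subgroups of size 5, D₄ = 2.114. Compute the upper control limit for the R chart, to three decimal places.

R̄ = (32.5 + 27.8 + 19.2 + 23.5 + 12.0 + 15.1 + 16.0 + 20.2) / 8 = 166.3000 / 8 = 20.7875
UCL_R = D₄·R̄ = 2.114 × 20.7875 = 43.9448

43.945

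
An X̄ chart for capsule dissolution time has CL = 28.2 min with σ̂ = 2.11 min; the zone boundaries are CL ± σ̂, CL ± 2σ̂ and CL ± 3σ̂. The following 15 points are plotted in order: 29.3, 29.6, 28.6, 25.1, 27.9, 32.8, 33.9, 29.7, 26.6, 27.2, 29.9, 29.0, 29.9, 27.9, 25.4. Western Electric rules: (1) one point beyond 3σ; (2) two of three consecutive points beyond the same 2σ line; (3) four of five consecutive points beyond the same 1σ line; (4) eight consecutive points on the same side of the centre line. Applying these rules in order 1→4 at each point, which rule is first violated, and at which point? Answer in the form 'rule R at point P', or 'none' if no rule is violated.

Zone of each point (C = within 1σ̂, B = 1σ̂–2σ̂, A = 2σ̂–3σ̂, * = beyond 3σ̂; sign = side of CL): 1:+C, 2:+C, 3:+C, 4:-B, 5:-C, 6:+A, 7:+A, 8:+C, 9:-C, 10:-C, 11:+C, 12:+C, 13:+C, 14:-C, 15:-B
Rule 2 (two of three consecutive points beyond the same 2σ limit) is satisfied at point 7.

rule 2 at point 7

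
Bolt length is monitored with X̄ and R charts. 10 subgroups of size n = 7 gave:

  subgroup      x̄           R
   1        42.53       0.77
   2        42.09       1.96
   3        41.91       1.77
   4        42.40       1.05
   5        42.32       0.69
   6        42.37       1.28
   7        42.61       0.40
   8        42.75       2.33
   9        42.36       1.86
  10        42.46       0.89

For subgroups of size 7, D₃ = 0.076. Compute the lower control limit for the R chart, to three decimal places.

0.099

R̄ = (0.77 + 1.96 + 1.77 + 1.05 + 0.69 + 1.28 + 0.40 + 2.33 + 1.86 + 0.89) / 10 = 13.0000 / 10 = 1.3000
LCL_R = D₃·R̄ = 0.076 × 1.3000 = 0.0988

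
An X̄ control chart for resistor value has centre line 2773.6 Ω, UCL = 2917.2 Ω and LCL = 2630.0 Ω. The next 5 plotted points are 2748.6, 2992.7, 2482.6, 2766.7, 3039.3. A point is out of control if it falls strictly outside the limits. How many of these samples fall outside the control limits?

3

Compare each point to [2630.0, 2917.2]: sample 2 = 2992.7 > UCL; sample 3 = 2482.6 < LCL; sample 5 = 3039.3 > UCL.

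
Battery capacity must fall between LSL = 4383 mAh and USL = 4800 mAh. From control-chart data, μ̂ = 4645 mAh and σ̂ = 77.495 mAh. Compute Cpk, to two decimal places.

Cpu = (USL − μ̂) / (3σ̂) = (4800 − 4645) / (3 × 77.495) = 0.6667; Cpl = (μ̂ − LSL) / (3σ̂) = (4645 − 4383) / (3 × 77.495) = 1.1270; Cpk = min(Cpu, Cpl) = 0.6667

0.67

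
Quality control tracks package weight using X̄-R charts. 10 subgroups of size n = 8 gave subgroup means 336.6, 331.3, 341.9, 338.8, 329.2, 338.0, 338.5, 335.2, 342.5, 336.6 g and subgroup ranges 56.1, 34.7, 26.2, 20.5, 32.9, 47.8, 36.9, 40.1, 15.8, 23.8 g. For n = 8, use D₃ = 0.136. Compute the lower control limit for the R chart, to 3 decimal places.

4.553

R̄ = (56.1 + 34.7 + 26.2 + 20.5 + 32.9 + 47.8 + 36.9 + 40.1 + 15.8 + 23.8) / 10 = 334.8000 / 10 = 33.4800
LCL_R = D₃·R̄ = 0.136 × 33.4800 = 4.5533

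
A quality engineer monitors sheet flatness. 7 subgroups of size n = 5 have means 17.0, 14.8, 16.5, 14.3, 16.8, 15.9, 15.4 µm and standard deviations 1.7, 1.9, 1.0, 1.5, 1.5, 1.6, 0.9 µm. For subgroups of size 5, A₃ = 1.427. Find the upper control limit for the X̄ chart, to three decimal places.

17.873

X̄̄ = (17.0 + 14.8 + 16.5 + 14.3 + 16.8 + 15.9 + 15.4) / 7 = 15.8143
s̄ = (1.7 + 1.9 + 1.0 + 1.5 + 1.5 + 1.6 + 0.9) / 7 = 1.4429
UCL = X̄̄ + A₃·s̄ = 15.8143 + 1.427 × 1.4429 = 17.8732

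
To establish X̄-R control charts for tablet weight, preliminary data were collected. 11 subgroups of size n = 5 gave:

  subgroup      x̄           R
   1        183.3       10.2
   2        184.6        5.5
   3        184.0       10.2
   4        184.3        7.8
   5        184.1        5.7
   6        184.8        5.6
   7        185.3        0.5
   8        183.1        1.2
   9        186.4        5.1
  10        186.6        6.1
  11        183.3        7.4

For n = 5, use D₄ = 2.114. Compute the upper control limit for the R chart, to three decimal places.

12.549

R̄ = (10.2 + 5.5 + 10.2 + 7.8 + 5.7 + 5.6 + 0.5 + 1.2 + 5.1 + 6.1 + 7.4) / 11 = 65.3000 / 11 = 5.9364
UCL_R = D₄·R̄ = 2.114 × 5.9364 = 12.5495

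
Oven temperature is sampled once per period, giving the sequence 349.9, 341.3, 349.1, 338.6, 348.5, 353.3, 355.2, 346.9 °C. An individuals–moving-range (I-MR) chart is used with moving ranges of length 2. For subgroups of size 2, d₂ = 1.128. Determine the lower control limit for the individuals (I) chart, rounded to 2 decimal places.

328.17

X̄ = (349.9 + 341.3 + 349.1 + 338.6 + 348.5 + 353.3 + 355.2 + 346.9) / 8 = 347.8500
Moving ranges: 8.6, 7.8, 10.5, 9.9, 4.8, 1.9, 8.3; M̄R̄ = 51.8000 / 7 = 7.4000
LCL = X̄ − 3·M̄R̄/d₂ = 347.8500 − 3 × 7.4000 / 1.128 = 328.1691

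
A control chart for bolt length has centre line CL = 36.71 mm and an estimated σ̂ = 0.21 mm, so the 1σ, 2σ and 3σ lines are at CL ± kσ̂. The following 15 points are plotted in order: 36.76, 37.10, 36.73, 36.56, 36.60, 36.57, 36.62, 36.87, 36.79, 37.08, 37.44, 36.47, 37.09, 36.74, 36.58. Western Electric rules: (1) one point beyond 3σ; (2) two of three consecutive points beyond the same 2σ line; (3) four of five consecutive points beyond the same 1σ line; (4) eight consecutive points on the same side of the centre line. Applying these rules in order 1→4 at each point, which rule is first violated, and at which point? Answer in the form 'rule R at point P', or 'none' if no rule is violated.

rule 1 at point 11

Zone of each point (C = within 1σ̂, B = 1σ̂–2σ̂, A = 2σ̂–3σ̂, * = beyond 3σ̂; sign = side of CL): 1:+C, 2:+B, 3:+C, 4:-C, 5:-C, 6:-C, 7:-C, 8:+C, 9:+C, 10:+B, 11:+*, 12:-B, 13:+B, 14:+C, 15:-C
Rule 1 (one point beyond the 3σ limits) is satisfied at point 11.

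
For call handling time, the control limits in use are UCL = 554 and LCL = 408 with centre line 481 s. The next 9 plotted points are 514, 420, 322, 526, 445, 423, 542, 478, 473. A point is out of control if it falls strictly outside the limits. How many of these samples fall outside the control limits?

1

Compare each point to [408, 554]: sample 3 = 322 < LCL.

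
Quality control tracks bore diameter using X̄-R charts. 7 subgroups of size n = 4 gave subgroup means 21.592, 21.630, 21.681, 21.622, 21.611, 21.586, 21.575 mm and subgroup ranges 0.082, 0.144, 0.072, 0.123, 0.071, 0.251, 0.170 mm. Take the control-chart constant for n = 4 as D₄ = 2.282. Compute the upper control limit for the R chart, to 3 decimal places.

0.298

R̄ = (0.082 + 0.144 + 0.072 + 0.123 + 0.071 + 0.251 + 0.170) / 7 = 0.9130 / 7 = 0.1304
UCL_R = D₄·R̄ = 2.282 × 0.1304 = 0.2976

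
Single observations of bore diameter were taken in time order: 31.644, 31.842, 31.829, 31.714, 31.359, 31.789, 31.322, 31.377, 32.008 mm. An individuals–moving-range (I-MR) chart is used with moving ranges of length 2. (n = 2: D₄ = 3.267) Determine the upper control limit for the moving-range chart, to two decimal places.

Moving ranges: 0.198, 0.013, 0.115, 0.355, 0.430, 0.467, 0.055, 0.631; M̄R̄ = 2.2640 / 8 = 0.2830
UCL_MR = D₄·M̄R̄ = 3.267 × 0.2830 = 0.9246

0.92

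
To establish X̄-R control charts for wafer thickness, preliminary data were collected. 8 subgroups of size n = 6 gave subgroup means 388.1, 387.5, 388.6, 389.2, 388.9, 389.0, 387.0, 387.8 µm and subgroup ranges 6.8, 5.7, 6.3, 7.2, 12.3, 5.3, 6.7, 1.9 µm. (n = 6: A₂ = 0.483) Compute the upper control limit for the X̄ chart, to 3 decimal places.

X̄̄ = (388.1 + 387.5 + 388.6 + 389.2 + 388.9 + 389.0 + 387.0 + 387.8) / 8 = 3106.1000 / 8 = 388.2625
R̄ = (6.8 + 5.7 + 6.3 + 7.2 + 12.3 + 5.3 + 6.7 + 1.9) / 8 = 52.2000 / 8 = 6.5250
UCL = X̄̄ + A₂·R̄ = 388.2625 + 0.483 × 6.5250 = 391.4141

391.414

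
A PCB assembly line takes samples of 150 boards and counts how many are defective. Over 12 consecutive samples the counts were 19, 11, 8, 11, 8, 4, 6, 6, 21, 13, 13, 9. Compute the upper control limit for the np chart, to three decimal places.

p̄ = Σdᵢ / (k·n) = 129 / (12 × 150) = 0.07167
UCL = np̄ + 3·√(np̄(1−p̄)) = 10.7500 + 3 × √(10.7500×0.92833) = 10.7500 + 3 × 3.1590 = 20.2271

20.227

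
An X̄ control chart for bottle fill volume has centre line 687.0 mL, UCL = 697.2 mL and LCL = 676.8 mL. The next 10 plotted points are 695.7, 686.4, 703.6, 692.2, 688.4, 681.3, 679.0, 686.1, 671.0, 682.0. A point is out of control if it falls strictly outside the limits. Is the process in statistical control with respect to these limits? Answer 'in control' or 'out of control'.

Compare each point to [676.8, 697.2]: sample 3 = 703.6 > UCL; sample 9 = 671.0 < LCL.

out of control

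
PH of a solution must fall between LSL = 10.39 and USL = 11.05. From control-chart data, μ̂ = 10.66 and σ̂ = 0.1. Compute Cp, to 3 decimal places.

Cp = (USL − LSL) / (6σ̂) = (11.05 − 10.39) / (6 × 0.1) = 0.6600 / 0.6000 = 1.1000

1.100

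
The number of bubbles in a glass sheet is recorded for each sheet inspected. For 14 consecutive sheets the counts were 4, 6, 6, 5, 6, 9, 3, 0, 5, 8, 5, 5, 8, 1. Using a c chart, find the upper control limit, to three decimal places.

11.827

c̄ = (4 + 6 + 6 + 5 + 6 + 9 + 3 + 0 + 5 + 8 + 5 + 5 + 8 + 1) / 14 = 71 / 14 = 5.0714
UCL = c̄ + 3√c̄ = 5.0714 + 3 × √5.0714 = 5.0714 + 3 × 2.2520 = 11.8274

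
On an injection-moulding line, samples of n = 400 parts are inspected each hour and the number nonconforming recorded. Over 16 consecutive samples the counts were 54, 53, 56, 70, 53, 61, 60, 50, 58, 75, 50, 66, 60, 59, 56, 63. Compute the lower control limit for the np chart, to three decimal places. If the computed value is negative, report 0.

p̄ = Σdᵢ / (k·n) = 944 / (16 × 400) = 0.14750
LCL = np̄ − 3·√(np̄(1−p̄)) = 59.0000 − 3 × 7.0921 = 37.7238

37.724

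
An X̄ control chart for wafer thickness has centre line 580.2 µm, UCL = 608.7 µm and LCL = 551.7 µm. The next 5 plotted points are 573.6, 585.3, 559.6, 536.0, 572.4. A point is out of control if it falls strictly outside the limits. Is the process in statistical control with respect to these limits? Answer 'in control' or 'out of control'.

out of control

Compare each point to [551.7, 608.7]: sample 4 = 536.0 < LCL.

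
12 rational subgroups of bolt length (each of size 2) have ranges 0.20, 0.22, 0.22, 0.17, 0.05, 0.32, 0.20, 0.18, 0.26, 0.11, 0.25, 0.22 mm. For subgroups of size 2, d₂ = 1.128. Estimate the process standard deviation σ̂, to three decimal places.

0.177

R̄ = (0.20 + 0.22 + 0.22 + 0.17 + 0.05 + 0.32 + 0.20 + 0.18 + 0.26 + 0.11 + 0.25 + 0.22) / 12 = 0.2000
σ̂ = R̄ / d₂ = 0.2000 / 1.128 = 0.1773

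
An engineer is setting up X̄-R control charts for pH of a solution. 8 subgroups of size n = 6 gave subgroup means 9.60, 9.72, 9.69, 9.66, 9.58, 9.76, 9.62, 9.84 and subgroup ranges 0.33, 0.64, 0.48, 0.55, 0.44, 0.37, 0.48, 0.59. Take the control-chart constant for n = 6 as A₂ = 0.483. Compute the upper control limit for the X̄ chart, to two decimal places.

X̄̄ = (9.60 + 9.72 + 9.69 + 9.66 + 9.58 + 9.76 + 9.62 + 9.84) / 8 = 77.4700 / 8 = 9.6837
R̄ = (0.33 + 0.64 + 0.48 + 0.55 + 0.44 + 0.37 + 0.48 + 0.59) / 8 = 3.8800 / 8 = 0.4850
UCL = X̄̄ + A₂·R̄ = 9.6837 + 0.483 × 0.4850 = 9.9180

9.92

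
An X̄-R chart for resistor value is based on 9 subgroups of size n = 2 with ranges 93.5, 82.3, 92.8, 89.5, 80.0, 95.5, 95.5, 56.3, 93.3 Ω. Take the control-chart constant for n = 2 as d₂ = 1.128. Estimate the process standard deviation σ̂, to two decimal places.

R̄ = (93.5 + 82.3 + 92.8 + 89.5 + 80.0 + 95.5 + 95.5 + 56.3 + 93.3) / 9 = 86.5222
σ̂ = R̄ / d₂ = 86.5222 / 1.128 = 76.7041

76.70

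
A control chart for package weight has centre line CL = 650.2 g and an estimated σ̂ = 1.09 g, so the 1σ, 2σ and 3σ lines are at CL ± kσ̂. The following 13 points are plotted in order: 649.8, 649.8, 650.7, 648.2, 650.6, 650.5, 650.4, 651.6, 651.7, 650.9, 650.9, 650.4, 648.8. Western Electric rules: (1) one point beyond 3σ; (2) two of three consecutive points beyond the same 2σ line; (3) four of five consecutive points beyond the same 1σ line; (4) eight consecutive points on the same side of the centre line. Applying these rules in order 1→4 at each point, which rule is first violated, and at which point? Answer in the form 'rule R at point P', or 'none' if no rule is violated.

Zone of each point (C = within 1σ̂, B = 1σ̂–2σ̂, A = 2σ̂–3σ̂, * = beyond 3σ̂; sign = side of CL): 1:-C, 2:-C, 3:+C, 4:-B, 5:+C, 6:+C, 7:+C, 8:+B, 9:+B, 10:+C, 11:+C, 12:+C, 13:-B
Rule 4 (eight consecutive points on the same side of the centre line) is satisfied at point 12.

rule 4 at point 12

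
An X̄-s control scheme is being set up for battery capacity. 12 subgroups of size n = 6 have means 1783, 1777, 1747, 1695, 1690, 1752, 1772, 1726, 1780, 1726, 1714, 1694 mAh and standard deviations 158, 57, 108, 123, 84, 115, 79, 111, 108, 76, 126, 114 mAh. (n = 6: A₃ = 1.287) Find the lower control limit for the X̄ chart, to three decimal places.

1602.972

X̄̄ = (1783 + 1777 + 1747 + 1695 + 1690 + 1752 + 1772 + 1726 + 1780 + 1726 + 1714 + 1694) / 12 = 1738.0000
s̄ = (158 + 57 + 108 + 123 + 84 + 115 + 79 + 111 + 108 + 76 + 126 + 114) / 12 = 104.9167
LCL = X̄̄ − A₃·s̄ = 1738.0000 − 1.287 × 104.9167 = 1602.9723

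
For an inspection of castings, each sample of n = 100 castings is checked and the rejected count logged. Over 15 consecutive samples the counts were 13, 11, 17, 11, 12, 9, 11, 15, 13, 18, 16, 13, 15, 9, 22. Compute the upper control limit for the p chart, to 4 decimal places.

0.2397

p̄ = Σdᵢ / (k·n) = 205 / (15 × 100) = 0.13667
UCL = p̄ + 3·√(p̄(1−p̄)/n) = 0.13667 + 3 × √(0.13667×0.86333/100) = 0.13667 + 3 × 0.03435 = 0.23972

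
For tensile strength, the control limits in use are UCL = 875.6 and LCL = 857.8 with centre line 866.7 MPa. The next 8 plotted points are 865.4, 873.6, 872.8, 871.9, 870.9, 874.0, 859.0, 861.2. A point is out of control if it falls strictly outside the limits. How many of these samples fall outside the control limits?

0

All 8 points lie within [857.8, 875.6].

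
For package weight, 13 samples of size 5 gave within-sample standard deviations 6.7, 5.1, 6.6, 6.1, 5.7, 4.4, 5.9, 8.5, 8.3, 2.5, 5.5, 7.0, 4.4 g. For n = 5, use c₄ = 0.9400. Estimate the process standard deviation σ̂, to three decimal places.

s̄ = (6.7 + 5.1 + 6.6 + 6.1 + 5.7 + 4.4 + 5.9 + 8.5 + 8.3 + 2.5 + 5.5 + 7.0 + 4.4) / 13 = 5.9000
σ̂ = s̄ / c₄ = 5.9000 / 0.9400 = 6.2766

6.277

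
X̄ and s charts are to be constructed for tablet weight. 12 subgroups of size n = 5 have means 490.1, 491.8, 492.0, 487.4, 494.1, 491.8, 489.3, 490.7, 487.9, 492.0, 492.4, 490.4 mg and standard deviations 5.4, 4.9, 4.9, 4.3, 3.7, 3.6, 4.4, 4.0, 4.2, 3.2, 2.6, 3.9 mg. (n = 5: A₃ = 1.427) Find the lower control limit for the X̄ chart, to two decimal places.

484.99

X̄̄ = (490.1 + 491.8 + 492.0 + 487.4 + 494.1 + 491.8 + 489.3 + 490.7 + 487.9 + 492.0 + 492.4 + 490.4) / 12 = 490.8250
s̄ = (5.4 + 4.9 + 4.9 + 4.3 + 3.7 + 3.6 + 4.4 + 4.0 + 4.2 + 3.2 + 2.6 + 3.9) / 12 = 4.0917
LCL = X̄̄ − A₃·s̄ = 490.8250 − 1.427 × 4.0917 = 484.9862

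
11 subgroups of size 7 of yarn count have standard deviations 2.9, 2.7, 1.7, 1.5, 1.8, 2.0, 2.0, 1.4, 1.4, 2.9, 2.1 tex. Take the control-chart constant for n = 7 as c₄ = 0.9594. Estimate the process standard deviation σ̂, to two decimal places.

s̄ = (2.9 + 2.7 + 1.7 + 1.5 + 1.8 + 2.0 + 2.0 + 1.4 + 1.4 + 2.9 + 2.1) / 11 = 2.0364
σ̂ = s̄ / c₄ = 2.0364 / 0.9594 = 2.1225

2.12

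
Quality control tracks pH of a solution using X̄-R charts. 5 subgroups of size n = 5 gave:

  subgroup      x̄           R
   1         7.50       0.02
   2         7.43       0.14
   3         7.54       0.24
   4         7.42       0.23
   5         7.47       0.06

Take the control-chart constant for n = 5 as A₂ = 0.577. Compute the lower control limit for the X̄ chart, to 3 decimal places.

X̄̄ = (7.50 + 7.43 + 7.54 + 7.42 + 7.47) / 5 = 37.3600 / 5 = 7.4720
R̄ = (0.02 + 0.14 + 0.24 + 0.23 + 0.06) / 5 = 0.6900 / 5 = 0.1380
LCL = X̄̄ − A₂·R̄ = 7.4720 − 0.577 × 0.1380 = 7.3924

7.392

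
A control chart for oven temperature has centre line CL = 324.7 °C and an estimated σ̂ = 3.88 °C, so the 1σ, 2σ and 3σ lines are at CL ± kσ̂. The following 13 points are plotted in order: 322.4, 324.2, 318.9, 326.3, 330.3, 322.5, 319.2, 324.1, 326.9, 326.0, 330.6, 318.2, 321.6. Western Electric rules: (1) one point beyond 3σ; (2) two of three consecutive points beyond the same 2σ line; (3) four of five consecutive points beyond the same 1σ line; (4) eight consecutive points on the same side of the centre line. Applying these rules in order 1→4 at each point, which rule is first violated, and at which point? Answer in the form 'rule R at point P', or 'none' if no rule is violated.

Zone of each point (C = within 1σ̂, B = 1σ̂–2σ̂, A = 2σ̂–3σ̂, * = beyond 3σ̂; sign = side of CL): 1:-C, 2:-C, 3:-B, 4:+C, 5:+B, 6:-C, 7:-B, 8:-C, 9:+C, 10:+C, 11:+B, 12:-B, 13:-C
No rule fires across all 13 points.

none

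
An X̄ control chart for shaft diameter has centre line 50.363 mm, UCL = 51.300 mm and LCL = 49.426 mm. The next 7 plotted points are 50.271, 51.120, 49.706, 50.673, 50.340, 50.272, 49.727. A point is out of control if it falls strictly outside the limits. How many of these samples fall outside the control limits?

0

All 7 points lie within [49.426, 51.300].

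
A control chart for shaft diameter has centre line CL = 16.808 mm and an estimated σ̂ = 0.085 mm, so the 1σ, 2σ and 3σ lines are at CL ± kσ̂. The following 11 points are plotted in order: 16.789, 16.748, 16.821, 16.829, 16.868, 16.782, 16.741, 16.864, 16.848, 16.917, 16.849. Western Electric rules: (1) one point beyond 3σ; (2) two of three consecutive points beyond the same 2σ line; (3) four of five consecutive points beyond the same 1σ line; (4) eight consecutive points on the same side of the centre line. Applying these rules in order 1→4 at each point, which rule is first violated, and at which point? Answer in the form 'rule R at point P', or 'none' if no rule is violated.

none

Zone of each point (C = within 1σ̂, B = 1σ̂–2σ̂, A = 2σ̂–3σ̂, * = beyond 3σ̂; sign = side of CL): 1:-C, 2:-C, 3:+C, 4:+C, 5:+C, 6:-C, 7:-C, 8:+C, 9:+C, 10:+B, 11:+C
No rule fires across all 11 points.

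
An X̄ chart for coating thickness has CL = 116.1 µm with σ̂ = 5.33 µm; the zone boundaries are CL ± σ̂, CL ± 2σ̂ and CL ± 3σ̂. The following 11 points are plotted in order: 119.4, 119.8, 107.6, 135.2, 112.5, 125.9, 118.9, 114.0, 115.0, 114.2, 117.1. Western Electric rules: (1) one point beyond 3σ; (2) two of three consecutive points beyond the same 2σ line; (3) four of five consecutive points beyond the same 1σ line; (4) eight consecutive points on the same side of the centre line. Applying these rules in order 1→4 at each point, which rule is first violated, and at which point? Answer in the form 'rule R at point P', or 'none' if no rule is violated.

Zone of each point (C = within 1σ̂, B = 1σ̂–2σ̂, A = 2σ̂–3σ̂, * = beyond 3σ̂; sign = side of CL): 1:+C, 2:+C, 3:-B, 4:+*, 5:-C, 6:+B, 7:+C, 8:-C, 9:-C, 10:-C, 11:+C
Rule 1 (one point beyond the 3σ limits) is satisfied at point 4.

rule 1 at point 4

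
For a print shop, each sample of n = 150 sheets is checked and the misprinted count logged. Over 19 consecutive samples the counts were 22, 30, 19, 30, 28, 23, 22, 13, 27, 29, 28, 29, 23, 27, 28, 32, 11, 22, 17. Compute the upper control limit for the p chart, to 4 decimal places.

0.2515

p̄ = Σdᵢ / (k·n) = 460 / (19 × 150) = 0.16140
UCL = p̄ + 3·√(p̄(1−p̄)/n) = 0.16140 + 3 × √(0.16140×0.83860/150) = 0.16140 + 3 × 0.03004 = 0.25152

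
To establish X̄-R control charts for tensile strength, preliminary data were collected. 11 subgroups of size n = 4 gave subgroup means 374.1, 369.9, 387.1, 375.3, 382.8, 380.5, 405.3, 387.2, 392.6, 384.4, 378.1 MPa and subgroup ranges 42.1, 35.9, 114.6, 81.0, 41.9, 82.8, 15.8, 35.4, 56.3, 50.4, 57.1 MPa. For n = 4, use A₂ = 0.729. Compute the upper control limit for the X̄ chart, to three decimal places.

424.036

X̄̄ = (374.1 + 369.9 + 387.1 + 375.3 + 382.8 + 380.5 + 405.3 + 387.2 + 392.6 + 384.4 + 378.1) / 11 = 4217.3000 / 11 = 383.3909
R̄ = (42.1 + 35.9 + 114.6 + 81.0 + 41.9 + 82.8 + 15.8 + 35.4 + 56.3 + 50.4 + 57.1) / 11 = 613.3000 / 11 = 55.7545
UCL = X̄̄ + A₂·R̄ = 383.3909 + 0.729 × 55.7545 = 424.0360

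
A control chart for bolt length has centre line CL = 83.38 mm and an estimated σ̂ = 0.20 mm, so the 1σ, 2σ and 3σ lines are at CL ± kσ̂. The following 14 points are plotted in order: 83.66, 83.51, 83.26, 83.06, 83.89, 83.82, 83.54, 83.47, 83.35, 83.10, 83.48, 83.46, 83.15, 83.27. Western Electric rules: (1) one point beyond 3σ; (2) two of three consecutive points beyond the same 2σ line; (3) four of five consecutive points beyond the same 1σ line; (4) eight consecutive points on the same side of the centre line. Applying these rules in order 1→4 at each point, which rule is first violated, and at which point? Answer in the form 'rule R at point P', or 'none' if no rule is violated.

Zone of each point (C = within 1σ̂, B = 1σ̂–2σ̂, A = 2σ̂–3σ̂, * = beyond 3σ̂; sign = side of CL): 1:+B, 2:+C, 3:-C, 4:-B, 5:+A, 6:+A, 7:+C, 8:+C, 9:-C, 10:-B, 11:+C, 12:+C, 13:-B, 14:-C
Rule 2 (two of three consecutive points beyond the same 2σ limit) is satisfied at point 6.

rule 2 at point 6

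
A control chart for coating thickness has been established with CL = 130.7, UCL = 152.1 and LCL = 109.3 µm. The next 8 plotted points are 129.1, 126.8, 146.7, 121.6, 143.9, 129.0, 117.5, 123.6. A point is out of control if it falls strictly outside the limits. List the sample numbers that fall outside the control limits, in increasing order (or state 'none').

none

All 8 points lie within [109.3, 152.1].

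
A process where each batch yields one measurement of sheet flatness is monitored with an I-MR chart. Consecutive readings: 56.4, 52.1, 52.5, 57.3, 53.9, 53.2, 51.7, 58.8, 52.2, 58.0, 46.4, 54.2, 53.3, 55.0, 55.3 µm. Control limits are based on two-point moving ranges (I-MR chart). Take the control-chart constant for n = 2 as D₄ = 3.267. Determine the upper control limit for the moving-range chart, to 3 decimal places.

13.278

Moving ranges: 4.3, 0.4, 4.8, 3.4, 0.7, 1.5, 7.1, 6.6, 5.8, 11.6, 7.8, 0.9, 1.7, 0.3; M̄R̄ = 56.9000 / 14 = 4.0643
UCL_MR = D₄·M̄R̄ = 3.267 × 4.0643 = 13.2780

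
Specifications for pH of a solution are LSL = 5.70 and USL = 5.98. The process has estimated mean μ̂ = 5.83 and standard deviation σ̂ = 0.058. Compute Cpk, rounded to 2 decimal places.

0.75

Cpu = (USL − μ̂) / (3σ̂) = (5.98 − 5.83) / (3 × 0.058) = 0.8621; Cpl = (μ̂ − LSL) / (3σ̂) = (5.83 − 5.70) / (3 × 0.058) = 0.7471; Cpk = min(Cpu, Cpl) = 0.7471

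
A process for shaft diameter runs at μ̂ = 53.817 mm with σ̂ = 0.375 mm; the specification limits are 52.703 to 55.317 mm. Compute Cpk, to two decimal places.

0.99

Cpu = (USL − μ̂) / (3σ̂) = (55.317 − 53.817) / (3 × 0.375) = 1.3333; Cpl = (μ̂ − LSL) / (3σ̂) = (53.817 − 52.703) / (3 × 0.375) = 0.9902; Cpk = min(Cpu, Cpl) = 0.9902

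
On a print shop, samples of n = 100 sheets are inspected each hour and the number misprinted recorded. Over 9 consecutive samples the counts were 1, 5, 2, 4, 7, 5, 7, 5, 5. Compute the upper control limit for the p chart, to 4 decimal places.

p̄ = Σdᵢ / (k·n) = 41 / (9 × 100) = 0.04556
UCL = p̄ + 3·√(p̄(1−p̄)/n) = 0.04556 + 3 × √(0.04556×0.95444/100) = 0.04556 + 3 × 0.02085 = 0.10811

0.1081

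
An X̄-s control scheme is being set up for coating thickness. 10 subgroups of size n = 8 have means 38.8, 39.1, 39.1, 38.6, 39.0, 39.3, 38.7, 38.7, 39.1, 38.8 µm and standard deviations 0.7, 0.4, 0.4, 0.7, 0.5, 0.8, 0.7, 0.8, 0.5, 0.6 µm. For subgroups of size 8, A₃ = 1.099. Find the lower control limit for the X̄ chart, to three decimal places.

X̄̄ = (38.8 + 39.1 + 39.1 + 38.6 + 39.0 + 39.3 + 38.7 + 38.7 + 39.1 + 38.8) / 10 = 38.9200
s̄ = (0.7 + 0.4 + 0.4 + 0.7 + 0.5 + 0.8 + 0.7 + 0.8 + 0.5 + 0.6) / 10 = 0.6100
LCL = X̄̄ − A₃·s̄ = 38.9200 − 1.099 × 0.6100 = 38.2496

38.250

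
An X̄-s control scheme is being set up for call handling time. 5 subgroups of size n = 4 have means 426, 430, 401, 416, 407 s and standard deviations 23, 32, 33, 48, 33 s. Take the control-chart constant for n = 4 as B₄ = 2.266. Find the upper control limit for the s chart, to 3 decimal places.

s̄ = (23 + 32 + 33 + 48 + 33) / 5 = 33.8000
UCL_s = B₄·s̄ = 2.266 × 33.8000 = 76.5908

76.591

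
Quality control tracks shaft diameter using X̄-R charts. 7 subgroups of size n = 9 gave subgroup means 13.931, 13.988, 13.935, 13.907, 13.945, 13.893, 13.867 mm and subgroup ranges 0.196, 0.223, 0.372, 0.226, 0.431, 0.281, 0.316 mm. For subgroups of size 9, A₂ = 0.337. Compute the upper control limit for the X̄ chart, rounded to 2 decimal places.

14.02

X̄̄ = (13.931 + 13.988 + 13.935 + 13.907 + 13.945 + 13.893 + 13.867) / 7 = 97.4660 / 7 = 13.9237
R̄ = (0.196 + 0.223 + 0.372 + 0.226 + 0.431 + 0.281 + 0.316) / 7 = 2.0450 / 7 = 0.2921
UCL = X̄̄ + A₂·R̄ = 13.9237 + 0.337 × 0.2921 = 14.0222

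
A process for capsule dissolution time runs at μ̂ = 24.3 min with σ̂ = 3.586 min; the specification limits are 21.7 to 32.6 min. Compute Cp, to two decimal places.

0.51

Cp = (USL − LSL) / (6σ̂) = (32.6 − 21.7) / (6 × 3.586) = 10.9000 / 21.5160 = 0.5066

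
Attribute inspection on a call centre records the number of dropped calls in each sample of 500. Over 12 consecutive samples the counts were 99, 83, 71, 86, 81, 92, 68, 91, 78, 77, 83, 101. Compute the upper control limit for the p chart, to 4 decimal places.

0.2185

p̄ = Σdᵢ / (k·n) = 1010 / (12 × 500) = 0.16833
UCL = p̄ + 3·√(p̄(1−p̄)/n) = 0.16833 + 3 × √(0.16833×0.83167/500) = 0.16833 + 3 × 0.01673 = 0.21853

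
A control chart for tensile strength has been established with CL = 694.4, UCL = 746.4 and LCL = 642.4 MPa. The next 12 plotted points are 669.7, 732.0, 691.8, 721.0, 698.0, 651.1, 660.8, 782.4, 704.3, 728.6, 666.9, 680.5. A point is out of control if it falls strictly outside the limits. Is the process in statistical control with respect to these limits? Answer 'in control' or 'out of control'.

Compare each point to [642.4, 746.4]: sample 8 = 782.4 > UCL.

out of control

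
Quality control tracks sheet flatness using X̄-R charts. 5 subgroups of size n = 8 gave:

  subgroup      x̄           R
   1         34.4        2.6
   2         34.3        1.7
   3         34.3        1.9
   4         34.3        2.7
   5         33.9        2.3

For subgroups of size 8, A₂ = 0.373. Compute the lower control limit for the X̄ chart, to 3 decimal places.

X̄̄ = (34.4 + 34.3 + 34.3 + 34.3 + 33.9) / 5 = 171.2000 / 5 = 34.2400
R̄ = (2.6 + 1.7 + 1.9 + 2.7 + 2.3) / 5 = 11.2000 / 5 = 2.2400
LCL = X̄̄ − A₂·R̄ = 34.2400 − 0.373 × 2.2400 = 33.4045

33.404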